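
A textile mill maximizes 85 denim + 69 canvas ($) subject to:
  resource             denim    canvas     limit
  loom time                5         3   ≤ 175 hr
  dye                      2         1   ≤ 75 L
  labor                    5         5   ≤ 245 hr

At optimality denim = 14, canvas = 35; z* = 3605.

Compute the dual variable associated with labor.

At the optimum: loom time uses 175 of 175 (binding); dye uses 63 of 75 (slack = 12); labor uses 245 of 245 (binding).
Slack constraints have shadow price 0 (complementary slackness).
The binding rows give the dual system: 5·y_loom time + 5·y_labor = 85 and 3·y_loom time + 5·y_labor = 69.
Solving: y_loom time = 8, y_labor = 9.
Shadow price of labor = 9.

9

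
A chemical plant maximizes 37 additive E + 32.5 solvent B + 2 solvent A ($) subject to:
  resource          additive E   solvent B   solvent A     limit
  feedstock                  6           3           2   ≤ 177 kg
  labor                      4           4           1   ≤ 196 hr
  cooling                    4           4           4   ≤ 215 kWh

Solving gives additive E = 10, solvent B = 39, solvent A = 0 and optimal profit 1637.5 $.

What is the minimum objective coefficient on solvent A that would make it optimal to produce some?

Check each constraint at x*: feedstock 177/177 (tight); labor 196/196 (tight); cooling 196/215 (slack 19).
By complementary slackness, y = 0 for the non-binding constraint.
Dual feasibility on the basic columns requires 6·y_feedstock + 4·y_labor = 37, 3·y_feedstock + 4·y_labor = 32.5.
Solving: y_feedstock = 1.5, y_labor = 7.
solvent A enters the basis when its profit ≥ yᵀa₃ = 1.5·2 + 7·1 = 10.

10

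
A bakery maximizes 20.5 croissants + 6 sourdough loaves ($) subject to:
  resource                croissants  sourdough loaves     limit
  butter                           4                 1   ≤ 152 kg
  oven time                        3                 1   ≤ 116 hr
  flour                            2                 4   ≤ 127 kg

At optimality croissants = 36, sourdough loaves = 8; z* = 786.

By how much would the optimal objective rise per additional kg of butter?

2.5

At the optimum: butter uses 152 of 152 (binding); oven time uses 116 of 116 (binding); flour uses 104 of 127 (slack = 23).
Slack constraints have shadow price 0 (complementary slackness).
From A_Bᵀ y = c: 4·y_butter + 3·y_oven time = 20.5; 1·y_butter + 1·y_oven time = 6.
Solving: y_butter = 2.5, y_oven time = 3.5.
Shadow price of butter = 2.5.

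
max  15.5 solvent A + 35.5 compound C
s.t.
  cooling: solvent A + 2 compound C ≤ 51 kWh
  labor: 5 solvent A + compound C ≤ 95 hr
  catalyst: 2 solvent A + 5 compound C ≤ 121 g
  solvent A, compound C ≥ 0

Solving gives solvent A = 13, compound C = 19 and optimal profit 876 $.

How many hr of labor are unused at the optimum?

11

labor used = 5·13 + 1·19 = 84; slack = 95 − 84 = 11.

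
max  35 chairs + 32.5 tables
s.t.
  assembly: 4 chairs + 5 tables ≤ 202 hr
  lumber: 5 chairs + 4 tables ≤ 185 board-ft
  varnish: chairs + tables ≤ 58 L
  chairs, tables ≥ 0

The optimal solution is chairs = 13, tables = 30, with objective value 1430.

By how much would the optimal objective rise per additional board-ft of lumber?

5

Check each constraint at x*: assembly 202/202 (tight); lumber 185/185 (tight); varnish 43/58 (slack 15).
By complementary slackness, y = 0 for the non-binding constraint.
The binding rows give the dual system: 4·y_assembly + 5·y_lumber = 35 and 5·y_assembly + 4·y_lumber = 32.5.
→ y_assembly = 2.5 and y_lumber = 5.
Shadow price of lumber = 5.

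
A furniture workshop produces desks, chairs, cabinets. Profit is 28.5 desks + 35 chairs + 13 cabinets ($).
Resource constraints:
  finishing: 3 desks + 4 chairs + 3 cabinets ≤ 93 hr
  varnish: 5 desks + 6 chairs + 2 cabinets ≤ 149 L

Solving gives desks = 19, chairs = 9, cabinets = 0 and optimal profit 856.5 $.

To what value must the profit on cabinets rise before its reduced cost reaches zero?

15

At the optimum: finishing uses 93 of 93 (binding); varnish uses 149 of 149 (binding).
From A_Bᵀ y = c: 3·y_finishing + 5·y_varnish = 28.5; 4·y_finishing + 6·y_varnish = 35.
→ y_finishing = 2 and y_varnish = 4.5.
cabinets enters the basis when its profit ≥ yᵀa₃ = 2·3 + 4.5·2 = 15.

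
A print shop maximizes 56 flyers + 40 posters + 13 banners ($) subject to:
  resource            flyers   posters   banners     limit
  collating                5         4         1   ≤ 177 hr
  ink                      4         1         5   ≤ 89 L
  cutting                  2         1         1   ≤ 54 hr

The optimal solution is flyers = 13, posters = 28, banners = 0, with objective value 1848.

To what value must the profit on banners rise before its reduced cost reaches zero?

Check each constraint at x*: collating 177/177 (tight); ink 80/89 (slack 9); cutting 54/54 (tight).
Slack constraints have shadow price 0 (complementary slackness).
The binding rows give the dual system: 5·y_collating + 2·y_cutting = 56 and 4·y_collating + 1·y_cutting = 40.
This yields shadow prices y_collating = 8, y_cutting = 8.
banners enters the basis when its profit ≥ yᵀa₃ = 8·1 + 8·1 = 16.

16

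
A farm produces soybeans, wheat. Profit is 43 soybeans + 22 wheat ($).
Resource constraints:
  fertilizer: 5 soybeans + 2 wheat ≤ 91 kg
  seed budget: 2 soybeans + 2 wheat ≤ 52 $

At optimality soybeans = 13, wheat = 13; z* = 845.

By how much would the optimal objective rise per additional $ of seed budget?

At the optimum: fertilizer uses 91 of 91 (binding); seed budget uses 52 of 52 (binding).
The binding rows give the dual system: 5·y_fertilizer + 2·y_seed budget = 43 and 2·y_fertilizer + 2·y_seed budget = 22.
Solving: y_fertilizer = 7, y_seed budget = 4.
Shadow price of seed budget = 4.

4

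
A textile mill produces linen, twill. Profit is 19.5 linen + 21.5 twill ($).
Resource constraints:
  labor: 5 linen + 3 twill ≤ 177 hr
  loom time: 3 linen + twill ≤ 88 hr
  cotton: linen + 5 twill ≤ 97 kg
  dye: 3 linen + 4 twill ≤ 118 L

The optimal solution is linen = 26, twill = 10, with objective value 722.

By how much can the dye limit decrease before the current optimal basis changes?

30

Binding constraints: loom time, dye. The basis is B = [[3,1],[3,4]] with det 9.
Per unit decrease in dye, x* moves by d = (0.1111, -0.3333).
The basis stays optimal until twill reaches 0; allowable decrease = 30 L.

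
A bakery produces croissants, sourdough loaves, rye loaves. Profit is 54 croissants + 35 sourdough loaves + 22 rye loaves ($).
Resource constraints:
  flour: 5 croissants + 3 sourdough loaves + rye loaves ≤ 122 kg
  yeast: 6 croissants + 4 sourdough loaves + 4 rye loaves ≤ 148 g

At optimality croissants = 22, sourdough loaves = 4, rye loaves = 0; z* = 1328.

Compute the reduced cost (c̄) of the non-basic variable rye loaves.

-7

At the optimum: flour uses 122 of 122 (binding); yeast uses 148 of 148 (binding).
The binding rows give the dual system: 5·y_flour + 6·y_yeast = 54 and 3·y_flour + 4·y_yeast = 35.
→ y_flour = 3 and y_yeast = 6.5.
Reduced cost of rye loaves: c₃ − yᵀa₃ = 22 − (3·1 + 6.5·4) = 22 − 29 = -7.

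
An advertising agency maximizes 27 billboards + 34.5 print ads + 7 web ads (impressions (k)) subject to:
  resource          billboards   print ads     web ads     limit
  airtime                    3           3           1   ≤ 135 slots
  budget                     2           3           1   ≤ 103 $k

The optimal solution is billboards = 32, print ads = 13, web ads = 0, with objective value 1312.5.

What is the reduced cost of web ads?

-4.5

Check each constraint at x*: airtime 135/135 (tight); budget 103/103 (tight).
From A_Bᵀ y = c: 3·y_airtime + 2·y_budget = 27; 3·y_airtime + 3·y_budget = 34.5.
Solving: y_airtime = 4, y_budget = 7.5.
Reduced cost of web ads: c₃ − yᵀa₃ = 7 − (4·1 + 7.5·1) = 7 − 11.5 = -4.5.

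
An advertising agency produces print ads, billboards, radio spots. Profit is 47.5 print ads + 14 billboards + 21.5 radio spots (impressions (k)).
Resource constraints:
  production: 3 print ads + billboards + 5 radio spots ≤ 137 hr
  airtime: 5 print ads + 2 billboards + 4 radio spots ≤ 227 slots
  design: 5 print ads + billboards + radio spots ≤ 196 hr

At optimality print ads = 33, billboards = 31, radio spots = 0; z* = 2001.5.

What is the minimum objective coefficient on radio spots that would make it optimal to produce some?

23

Check each constraint at x*: production 130/137 (slack 7); airtime 227/227 (tight); design 196/196 (tight).
Slack constraints have shadow price 0 (complementary slackness).
From A_Bᵀ y = c: 5·y_airtime + 5·y_design = 47.5; 2·y_airtime + 1·y_design = 14.
Solving: y_airtime = 4.5, y_design = 5.
radio spots enters the basis when its profit ≥ yᵀa₃ = 4.5·4 + 5·1 = 23.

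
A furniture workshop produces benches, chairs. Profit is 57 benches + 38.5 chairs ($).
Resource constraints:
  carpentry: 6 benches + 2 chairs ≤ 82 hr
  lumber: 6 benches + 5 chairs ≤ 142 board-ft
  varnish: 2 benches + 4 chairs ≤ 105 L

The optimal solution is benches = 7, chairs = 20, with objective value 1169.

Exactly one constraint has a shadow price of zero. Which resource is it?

varnish

carpentry: 82/82 (binding)
lumber: 142/142 (binding)
varnish: 94/105 (slack 11)
By complementary slackness, a constraint with positive slack has shadow price 0 → varnish.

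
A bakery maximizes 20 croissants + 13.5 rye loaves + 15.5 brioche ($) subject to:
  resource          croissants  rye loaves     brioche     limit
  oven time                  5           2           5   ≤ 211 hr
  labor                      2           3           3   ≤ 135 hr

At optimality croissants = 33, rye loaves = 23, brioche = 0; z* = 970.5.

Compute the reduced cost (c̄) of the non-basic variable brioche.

-7

Both oven time and labor are binding at x*.
From A_Bᵀ y = c: 5·y_oven time + 2·y_labor = 20; 2·y_oven time + 3·y_labor = 13.5.
This yields shadow prices y_oven time = 3, y_labor = 2.5.
Reduced cost of brioche: c₃ − yᵀa₃ = 15.5 − (3·5 + 2.5·3) = 15.5 − 22.5 = -7.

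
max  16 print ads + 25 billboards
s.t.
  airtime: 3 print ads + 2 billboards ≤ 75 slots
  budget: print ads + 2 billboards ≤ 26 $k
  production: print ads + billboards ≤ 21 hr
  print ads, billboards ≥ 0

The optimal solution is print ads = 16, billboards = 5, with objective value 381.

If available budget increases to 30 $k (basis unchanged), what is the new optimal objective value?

417

At the optimum: airtime uses 58 of 75 (slack = 17); budget uses 26 of 26 (binding); production uses 21 of 21 (binding).
Slack constraints have shadow price 0 (complementary slackness).
The binding rows give the dual system: 1·y_budget + 1·y_production = 16 and 2·y_budget + 1·y_production = 25.
→ y_budget = 9 and y_production = 7.
Δz = y_budget·Δb = 9 × (4) = 36, so new z* = 381 + 36 = 417.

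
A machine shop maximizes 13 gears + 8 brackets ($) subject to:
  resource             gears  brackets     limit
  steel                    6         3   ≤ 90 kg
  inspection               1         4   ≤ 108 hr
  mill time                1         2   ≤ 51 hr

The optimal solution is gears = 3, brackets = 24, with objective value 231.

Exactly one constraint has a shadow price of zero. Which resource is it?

inspection

steel: 90/90 (binding)
inspection: 99/108 (slack 9)
mill time: 51/51 (binding)
By complementary slackness, a constraint with positive slack has shadow price 0 → inspection.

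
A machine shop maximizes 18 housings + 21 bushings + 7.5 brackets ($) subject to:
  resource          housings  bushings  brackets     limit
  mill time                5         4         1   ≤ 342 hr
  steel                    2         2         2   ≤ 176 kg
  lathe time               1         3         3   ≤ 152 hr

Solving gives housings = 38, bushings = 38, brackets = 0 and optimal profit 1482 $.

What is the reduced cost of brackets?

-4.5

At the optimum: mill time uses 342 of 342 (binding); steel uses 152 of 176 (slack = 24); lathe time uses 152 of 152 (binding).
Since steel is not tight, its dual is 0.
Dual feasibility on the basic columns requires 5·y_mill time + 1·y_lathe time = 18, 4·y_mill time + 3·y_lathe time = 21.
Solving: y_mill time = 3, y_lathe time = 3.
Reduced cost of brackets: c₃ − yᵀa₃ = 7.5 − (3·1 + 3·3) = 7.5 − 12 = -4.5.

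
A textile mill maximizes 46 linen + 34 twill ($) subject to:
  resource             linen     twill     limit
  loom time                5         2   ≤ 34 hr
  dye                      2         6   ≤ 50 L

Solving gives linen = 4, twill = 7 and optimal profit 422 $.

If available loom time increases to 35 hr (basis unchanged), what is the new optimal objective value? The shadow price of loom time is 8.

Δb = 1, so new z* = 422 + (8)·(1) = 422 + 8 = 430.

430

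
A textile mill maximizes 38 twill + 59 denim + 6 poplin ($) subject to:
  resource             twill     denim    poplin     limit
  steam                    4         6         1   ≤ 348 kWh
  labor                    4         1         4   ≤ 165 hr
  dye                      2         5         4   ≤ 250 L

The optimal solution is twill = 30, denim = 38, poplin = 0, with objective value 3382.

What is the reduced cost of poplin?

Binding: steam and dye. Non-binding: labor (7 unused).
Since labor is not tight, its dual is 0.
The binding rows give the dual system: 4·y_steam + 2·y_dye = 38 and 6·y_steam + 5·y_dye = 59.
This yields shadow prices y_steam = 9, y_dye = 1.
Reduced cost of poplin: c₃ − yᵀa₃ = 6 − (9·1 + 1·4) = 6 − 13 = -7.

-7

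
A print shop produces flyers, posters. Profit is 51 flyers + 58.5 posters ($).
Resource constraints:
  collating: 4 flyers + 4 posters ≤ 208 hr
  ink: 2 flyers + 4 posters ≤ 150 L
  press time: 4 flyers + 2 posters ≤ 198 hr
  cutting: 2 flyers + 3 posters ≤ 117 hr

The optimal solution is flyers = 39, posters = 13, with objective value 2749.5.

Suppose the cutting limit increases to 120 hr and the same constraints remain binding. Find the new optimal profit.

2772

Check each constraint at x*: collating 208/208 (tight); ink 130/150 (slack 20); press time 182/198 (slack 16); cutting 117/117 (tight).
Slack constraints have shadow price 0 (complementary slackness).
The binding rows give the dual system: 4·y_collating + 2·y_cutting = 51 and 4·y_collating + 3·y_cutting = 58.5.
Solving: y_collating = 9, y_cutting = 7.5.
Δz = y_cutting·Δb = 7.5 × (3) = 22.5, so new z* = 2749.5 + 22.5 = 2772.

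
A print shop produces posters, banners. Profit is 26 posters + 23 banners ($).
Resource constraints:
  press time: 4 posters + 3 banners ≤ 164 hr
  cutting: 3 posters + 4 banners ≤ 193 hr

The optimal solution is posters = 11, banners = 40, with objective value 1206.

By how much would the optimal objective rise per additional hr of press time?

At the optimum: press time uses 164 of 164 (binding); cutting uses 193 of 193 (binding).
The binding rows give the dual system: 4·y_press time + 3·y_cutting = 26 and 3·y_press time + 4·y_cutting = 23.
This yields shadow prices y_press time = 5, y_cutting = 2.
Shadow price of press time = 5.

5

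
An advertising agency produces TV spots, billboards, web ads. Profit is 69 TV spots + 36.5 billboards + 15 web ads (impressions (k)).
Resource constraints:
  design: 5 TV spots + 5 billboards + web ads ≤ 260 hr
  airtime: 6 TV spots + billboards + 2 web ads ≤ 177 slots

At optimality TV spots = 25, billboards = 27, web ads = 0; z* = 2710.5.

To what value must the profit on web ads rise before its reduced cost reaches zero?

Check each constraint at x*: design 260/260 (tight); airtime 177/177 (tight).
The binding rows give the dual system: 5·y_design + 6·y_airtime = 69 and 5·y_design + 1·y_airtime = 36.5.
→ y_design = 6 and y_airtime = 6.5.
web ads enters the basis when its profit ≥ yᵀa₃ = 6·1 + 6.5·2 = 19.

19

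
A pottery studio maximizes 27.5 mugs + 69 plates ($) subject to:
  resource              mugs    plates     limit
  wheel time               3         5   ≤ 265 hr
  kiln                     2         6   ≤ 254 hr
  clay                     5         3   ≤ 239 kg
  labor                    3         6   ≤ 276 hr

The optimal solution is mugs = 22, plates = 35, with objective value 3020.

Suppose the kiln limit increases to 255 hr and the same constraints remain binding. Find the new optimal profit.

Check each constraint at x*: wheel time 241/265 (slack 24); kiln 254/254 (tight); clay 215/239 (slack 24); labor 276/276 (tight).
By complementary slackness, y = 0 for the non-binding constraints.
From A_Bᵀ y = c: 2·y_kiln + 3·y_labor = 27.5; 6·y_kiln + 6·y_labor = 69.
This yields shadow prices y_kiln = 7, y_labor = 4.5.
Δz = y_kiln·Δb = 7 × (1) = 7, so new z* = 3020 + 7 = 3027.

3027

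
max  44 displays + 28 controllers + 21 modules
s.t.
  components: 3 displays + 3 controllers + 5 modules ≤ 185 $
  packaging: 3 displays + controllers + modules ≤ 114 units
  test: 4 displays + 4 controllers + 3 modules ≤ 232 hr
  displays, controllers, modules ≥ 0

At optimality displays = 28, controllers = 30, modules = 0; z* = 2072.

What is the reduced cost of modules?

Binding: packaging and test. Non-binding: components (11 unused).
Slack constraints have shadow price 0 (complementary slackness).
From A_Bᵀ y = c: 3·y_packaging + 4·y_test = 44; 1·y_packaging + 4·y_test = 28.
Solving: y_packaging = 8, y_test = 5.
Reduced cost of modules: c₃ − yᵀa₃ = 21 − (8·1 + 5·3) = 21 − 23 = -2.

-2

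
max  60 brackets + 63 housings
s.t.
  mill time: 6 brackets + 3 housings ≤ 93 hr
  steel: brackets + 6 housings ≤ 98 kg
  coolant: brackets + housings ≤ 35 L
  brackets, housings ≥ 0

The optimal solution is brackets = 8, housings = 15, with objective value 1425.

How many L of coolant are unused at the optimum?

coolant used = 1·8 + 1·15 = 23; slack = 35 − 23 = 12.

12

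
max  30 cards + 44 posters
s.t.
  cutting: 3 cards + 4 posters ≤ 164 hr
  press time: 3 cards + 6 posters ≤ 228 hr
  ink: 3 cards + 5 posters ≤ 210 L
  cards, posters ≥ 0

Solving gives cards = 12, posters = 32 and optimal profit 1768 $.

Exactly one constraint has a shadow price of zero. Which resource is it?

cutting: 164/164 (binding)
press time: 228/228 (binding)
ink: 196/210 (slack 14)
By complementary slackness, a constraint with positive slack has shadow price 0 → ink.

ink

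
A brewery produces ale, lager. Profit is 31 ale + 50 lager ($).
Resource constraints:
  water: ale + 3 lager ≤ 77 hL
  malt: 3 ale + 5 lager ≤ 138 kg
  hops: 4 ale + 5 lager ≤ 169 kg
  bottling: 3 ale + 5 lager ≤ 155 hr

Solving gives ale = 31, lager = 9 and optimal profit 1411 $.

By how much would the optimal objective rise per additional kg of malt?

At the optimum: water uses 58 of 77 (slack = 19); malt uses 138 of 138 (binding); hops uses 169 of 169 (binding); bottling uses 138 of 155 (slack = 17).
By complementary slackness, y = 0 for the non-binding constraints.
From A_Bᵀ y = c: 3·y_malt + 4·y_hops = 31; 5·y_malt + 5·y_hops = 50.
Solving: y_malt = 9, y_hops = 1.
Shadow price of malt = 9.

9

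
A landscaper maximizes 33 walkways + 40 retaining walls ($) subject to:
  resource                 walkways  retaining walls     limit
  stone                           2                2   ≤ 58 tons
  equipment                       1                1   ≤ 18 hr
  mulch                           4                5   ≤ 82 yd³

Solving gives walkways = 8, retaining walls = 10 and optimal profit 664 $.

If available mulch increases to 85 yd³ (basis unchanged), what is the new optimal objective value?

At the optimum: stone uses 36 of 58 (slack = 22); equipment uses 18 of 18 (binding); mulch uses 82 of 82 (binding).
By complementary slackness, y = 0 for the non-binding constraint.
Dual feasibility on the basic columns requires 1·y_equipment + 4·y_mulch = 33, 1·y_equipment + 5·y_mulch = 40.
Solving: y_equipment = 5, y_mulch = 7.
Δz = y_mulch·Δb = 7 × (3) = 21, so new z* = 664 + 21 = 685.

685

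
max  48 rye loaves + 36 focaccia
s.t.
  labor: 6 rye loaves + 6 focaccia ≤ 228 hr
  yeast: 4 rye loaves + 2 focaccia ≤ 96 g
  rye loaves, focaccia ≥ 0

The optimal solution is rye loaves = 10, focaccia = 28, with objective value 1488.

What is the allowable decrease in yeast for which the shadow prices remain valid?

Binding constraints: labor, yeast. The basis is B = [[6,6],[4,2]] with det -12.
Per unit decrease in yeast, x* moves by d = (-0.5, 0.5).
The basis stays optimal until rye loaves reaches 0; allowable decrease = 20 g.

20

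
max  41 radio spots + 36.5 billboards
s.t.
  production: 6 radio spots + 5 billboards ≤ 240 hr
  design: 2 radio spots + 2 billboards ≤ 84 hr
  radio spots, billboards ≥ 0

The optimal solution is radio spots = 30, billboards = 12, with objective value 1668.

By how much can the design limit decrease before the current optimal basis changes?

4

Binding constraints: production, design. The basis is B = [[6,5],[2,2]] with det 2.
Per unit decrease in design, x* moves by d = (2.5, -3).
The basis stays optimal until billboards reaches 0; allowable decrease = 4 hr.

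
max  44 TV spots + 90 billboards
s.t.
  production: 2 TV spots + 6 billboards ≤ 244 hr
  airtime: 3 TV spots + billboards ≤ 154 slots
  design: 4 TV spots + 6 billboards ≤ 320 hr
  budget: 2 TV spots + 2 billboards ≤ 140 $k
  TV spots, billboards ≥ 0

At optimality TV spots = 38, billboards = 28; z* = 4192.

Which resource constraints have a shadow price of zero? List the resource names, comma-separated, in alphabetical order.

production: 244/244 (binding)
airtime: 142/154 (slack 12)
design: 320/320 (binding)
budget: 132/140 (slack 8)
By complementary slackness, a constraint with positive slack has shadow price 0 → airtime, budget.

airtime, budget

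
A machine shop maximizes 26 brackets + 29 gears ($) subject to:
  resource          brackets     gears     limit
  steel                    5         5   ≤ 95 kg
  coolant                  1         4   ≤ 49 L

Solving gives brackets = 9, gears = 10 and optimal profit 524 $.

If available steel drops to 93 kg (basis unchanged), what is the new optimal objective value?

At the optimum: steel uses 95 of 95 (binding); coolant uses 49 of 49 (binding).
From A_Bᵀ y = c: 5·y_steel + 1·y_coolant = 26; 5·y_steel + 4·y_coolant = 29.
→ y_steel = 5 and y_coolant = 1.
Δz = y_steel·Δb = 5 × (-2) = -10, so new z* = 524 − 10 = 514.

514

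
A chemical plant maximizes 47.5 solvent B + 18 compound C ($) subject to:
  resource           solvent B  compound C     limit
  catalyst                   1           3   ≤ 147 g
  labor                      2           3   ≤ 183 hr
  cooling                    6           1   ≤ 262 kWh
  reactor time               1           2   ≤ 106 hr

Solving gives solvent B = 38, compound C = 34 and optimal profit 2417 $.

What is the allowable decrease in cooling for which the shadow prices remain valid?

77

Binding constraints: cooling, reactor time. The basis is B = [[6,1],[1,2]] with det 11.
Per unit decrease in cooling, x* moves by d = (-0.1818, 0.0909).
The basis stays optimal until catalyst becomes binding; allowable decrease = 77 kWh.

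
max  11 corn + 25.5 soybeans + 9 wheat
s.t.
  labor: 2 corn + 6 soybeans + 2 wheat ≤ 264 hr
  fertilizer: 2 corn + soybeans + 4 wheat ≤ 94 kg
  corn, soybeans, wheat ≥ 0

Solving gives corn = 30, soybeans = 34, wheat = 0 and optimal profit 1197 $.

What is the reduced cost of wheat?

At the optimum: labor uses 264 of 264 (binding); fertilizer uses 94 of 94 (binding).
Dual feasibility on the basic columns requires 2·y_labor + 2·y_fertilizer = 11, 6·y_labor + 1·y_fertilizer = 25.5.
This yields shadow prices y_labor = 4, y_fertilizer = 1.5.
Reduced cost of wheat: c₃ − yᵀa₃ = 9 − (4·2 + 1.5·4) = 9 − 14 = -5.

-5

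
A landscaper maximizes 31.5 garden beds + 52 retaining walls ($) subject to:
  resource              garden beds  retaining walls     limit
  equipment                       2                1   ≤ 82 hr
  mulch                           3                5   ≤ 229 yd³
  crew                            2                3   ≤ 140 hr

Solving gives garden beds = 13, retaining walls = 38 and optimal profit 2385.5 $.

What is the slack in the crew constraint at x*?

0

crew used = 2·13 + 3·38 = 140; slack = 140 − 140 = 0.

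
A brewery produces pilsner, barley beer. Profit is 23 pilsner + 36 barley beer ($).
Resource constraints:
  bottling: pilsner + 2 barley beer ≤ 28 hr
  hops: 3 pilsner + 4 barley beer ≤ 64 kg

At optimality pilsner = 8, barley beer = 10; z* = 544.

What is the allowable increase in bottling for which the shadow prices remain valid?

4

Binding constraints: bottling, hops. The basis is B = [[1,2],[3,4]] with det -2.
Per unit increase in bottling, x* moves by d = (-2, 1.5).
The basis stays optimal until pilsner reaches 0; allowable increase = 4 hr.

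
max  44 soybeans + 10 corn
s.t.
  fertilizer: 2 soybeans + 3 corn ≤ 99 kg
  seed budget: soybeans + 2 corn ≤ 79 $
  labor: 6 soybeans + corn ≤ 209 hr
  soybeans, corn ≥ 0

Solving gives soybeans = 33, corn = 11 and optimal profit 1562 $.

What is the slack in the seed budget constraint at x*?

seed budget used = 1·33 + 2·11 = 55; slack = 79 − 55 = 24.

24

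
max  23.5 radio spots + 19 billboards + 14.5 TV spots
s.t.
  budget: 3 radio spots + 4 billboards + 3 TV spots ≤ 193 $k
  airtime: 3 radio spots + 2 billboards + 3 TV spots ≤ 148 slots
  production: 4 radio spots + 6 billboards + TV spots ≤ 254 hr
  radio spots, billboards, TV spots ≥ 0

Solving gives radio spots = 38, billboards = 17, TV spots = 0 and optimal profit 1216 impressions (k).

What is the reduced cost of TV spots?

-6

At the optimum: budget uses 182 of 193 (slack = 11); airtime uses 148 of 148 (binding); production uses 254 of 254 (binding).
By complementary slackness, y = 0 for the non-binding constraint.
From A_Bᵀ y = c: 3·y_airtime + 4·y_production = 23.5; 2·y_airtime + 6·y_production = 19.
Solving: y_airtime = 6.5, y_production = 1.
Reduced cost of TV spots: c₃ − yᵀa₃ = 14.5 − (6.5·3 + 1·1) = 14.5 − 20.5 = -6.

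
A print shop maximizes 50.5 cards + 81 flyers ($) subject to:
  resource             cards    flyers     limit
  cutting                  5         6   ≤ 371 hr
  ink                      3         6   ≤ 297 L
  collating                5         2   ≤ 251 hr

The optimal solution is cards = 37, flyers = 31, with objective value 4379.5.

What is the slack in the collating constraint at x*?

4

collating used = 5·37 + 2·31 = 247; slack = 251 − 247 = 4.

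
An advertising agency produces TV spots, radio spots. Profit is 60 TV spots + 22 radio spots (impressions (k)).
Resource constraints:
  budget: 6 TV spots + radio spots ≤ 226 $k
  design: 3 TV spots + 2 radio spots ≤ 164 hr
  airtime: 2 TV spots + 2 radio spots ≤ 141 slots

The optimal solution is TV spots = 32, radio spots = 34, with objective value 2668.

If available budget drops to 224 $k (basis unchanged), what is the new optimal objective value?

2656

At the optimum: budget uses 226 of 226 (binding); design uses 164 of 164 (binding); airtime uses 132 of 141 (slack = 9).
Slack constraints have shadow price 0 (complementary slackness).
Dual feasibility on the basic columns requires 6·y_budget + 3·y_design = 60, 1·y_budget + 2·y_design = 22.
Solving: y_budget = 6, y_design = 8.
Δz = y_budget·Δb = 6 × (-2) = -12, so new z* = 2668 − 12 = 2656.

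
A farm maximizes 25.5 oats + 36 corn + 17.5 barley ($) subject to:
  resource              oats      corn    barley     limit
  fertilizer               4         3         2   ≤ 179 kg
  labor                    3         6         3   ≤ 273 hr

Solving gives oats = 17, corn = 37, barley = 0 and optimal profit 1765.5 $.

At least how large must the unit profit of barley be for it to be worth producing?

At the optimum: fertilizer uses 179 of 179 (binding); labor uses 273 of 273 (binding).
Dual feasibility on the basic columns requires 4·y_fertilizer + 3·y_labor = 25.5, 3·y_fertilizer + 6·y_labor = 36.
Solving: y_fertilizer = 3, y_labor = 4.5.
barley enters the basis when its profit ≥ yᵀa₃ = 3·2 + 4.5·3 = 19.5.

19.5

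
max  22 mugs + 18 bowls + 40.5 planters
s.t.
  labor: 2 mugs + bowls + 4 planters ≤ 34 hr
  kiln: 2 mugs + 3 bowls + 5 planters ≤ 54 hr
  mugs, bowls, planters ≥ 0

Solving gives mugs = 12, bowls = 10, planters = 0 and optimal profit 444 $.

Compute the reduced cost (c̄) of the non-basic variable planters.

Check each constraint at x*: labor 34/34 (tight); kiln 54/54 (tight).
From A_Bᵀ y = c: 2·y_labor + 2·y_kiln = 22; 1·y_labor + 3·y_kiln = 18.
Solving: y_labor = 7.5, y_kiln = 3.5.
Reduced cost of planters: c₃ − yᵀa₃ = 40.5 − (7.5·4 + 3.5·5) = 40.5 − 47.5 = -7.

-7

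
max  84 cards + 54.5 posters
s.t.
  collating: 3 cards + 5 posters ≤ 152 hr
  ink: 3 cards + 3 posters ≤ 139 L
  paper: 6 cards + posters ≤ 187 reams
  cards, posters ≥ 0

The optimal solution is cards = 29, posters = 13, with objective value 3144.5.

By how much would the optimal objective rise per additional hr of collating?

9

Check each constraint at x*: collating 152/152 (tight); ink 126/139 (slack 13); paper 187/187 (tight).
Since ink is not tight, its dual is 0.
Dual feasibility on the basic columns requires 3·y_collating + 6·y_paper = 84, 5·y_collating + 1·y_paper = 54.5.
→ y_collating = 9 and y_paper = 9.5.
Shadow price of collating = 9.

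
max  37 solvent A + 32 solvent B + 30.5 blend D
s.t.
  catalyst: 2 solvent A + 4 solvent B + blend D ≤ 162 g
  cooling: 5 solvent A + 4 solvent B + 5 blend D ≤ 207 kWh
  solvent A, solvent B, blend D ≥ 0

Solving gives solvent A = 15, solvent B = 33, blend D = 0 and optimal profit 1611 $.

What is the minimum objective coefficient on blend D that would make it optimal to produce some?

36

Check each constraint at x*: catalyst 162/162 (tight); cooling 207/207 (tight).
Dual feasibility on the basic columns requires 2·y_catalyst + 5·y_cooling = 37, 4·y_catalyst + 4·y_cooling = 32.
→ y_catalyst = 1 and y_cooling = 7.
blend D enters the basis when its profit ≥ yᵀa₃ = 1·1 + 7·5 = 36.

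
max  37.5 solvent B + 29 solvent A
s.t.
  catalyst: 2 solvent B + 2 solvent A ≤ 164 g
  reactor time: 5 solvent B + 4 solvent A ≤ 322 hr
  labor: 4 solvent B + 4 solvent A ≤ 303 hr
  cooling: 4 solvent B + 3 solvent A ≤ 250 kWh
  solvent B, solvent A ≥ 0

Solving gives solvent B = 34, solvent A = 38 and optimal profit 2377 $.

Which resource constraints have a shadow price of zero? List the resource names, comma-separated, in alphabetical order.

catalyst: 144/164 (slack 20)
reactor time: 322/322 (binding)
labor: 288/303 (slack 15)
cooling: 250/250 (binding)
By complementary slackness, a constraint with positive slack has shadow price 0 → catalyst, labor.

catalyst, labor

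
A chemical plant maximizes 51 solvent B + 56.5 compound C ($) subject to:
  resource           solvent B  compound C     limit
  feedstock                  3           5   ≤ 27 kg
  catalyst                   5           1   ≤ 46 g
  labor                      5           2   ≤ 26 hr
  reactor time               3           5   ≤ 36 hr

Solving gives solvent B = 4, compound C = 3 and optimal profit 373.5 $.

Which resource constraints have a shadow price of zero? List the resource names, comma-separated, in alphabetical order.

catalyst, reactor time

feedstock: 27/27 (binding)
catalyst: 23/46 (slack 23)
labor: 26/26 (binding)
reactor time: 27/36 (slack 9)
By complementary slackness, a constraint with positive slack has shadow price 0 → catalyst, reactor time.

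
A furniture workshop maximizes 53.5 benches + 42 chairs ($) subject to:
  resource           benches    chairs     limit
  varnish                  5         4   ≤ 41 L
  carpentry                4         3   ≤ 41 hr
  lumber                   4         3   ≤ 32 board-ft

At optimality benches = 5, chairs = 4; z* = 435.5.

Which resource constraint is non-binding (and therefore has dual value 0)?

carpentry

varnish: 41/41 (binding)
carpentry: 32/41 (slack 9)
lumber: 32/32 (binding)
By complementary slackness, a constraint with positive slack has shadow price 0 → carpentry.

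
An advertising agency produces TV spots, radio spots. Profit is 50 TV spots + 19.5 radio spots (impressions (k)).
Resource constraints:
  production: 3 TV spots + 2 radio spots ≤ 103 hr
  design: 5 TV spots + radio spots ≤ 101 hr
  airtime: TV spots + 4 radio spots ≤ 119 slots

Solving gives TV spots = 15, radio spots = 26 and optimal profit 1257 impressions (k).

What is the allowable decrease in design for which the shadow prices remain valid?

71.25

Binding constraints: design, airtime. The basis is B = [[5,1],[1,4]] with det 19.
Per unit decrease in design, x* moves by d = (-0.2105, 0.0526).
The basis stays optimal until TV spots reaches 0; allowable decrease = 71.25 hr.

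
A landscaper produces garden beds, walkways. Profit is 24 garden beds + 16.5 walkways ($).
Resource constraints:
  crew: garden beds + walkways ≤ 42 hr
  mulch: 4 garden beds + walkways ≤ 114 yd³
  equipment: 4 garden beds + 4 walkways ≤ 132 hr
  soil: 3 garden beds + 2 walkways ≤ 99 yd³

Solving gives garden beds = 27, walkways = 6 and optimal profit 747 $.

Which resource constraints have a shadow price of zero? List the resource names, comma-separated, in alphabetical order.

crew: 33/42 (slack 9)
mulch: 114/114 (binding)
equipment: 132/132 (binding)
soil: 93/99 (slack 6)
By complementary slackness, a constraint with positive slack has shadow price 0 → crew, soil.

crew, soil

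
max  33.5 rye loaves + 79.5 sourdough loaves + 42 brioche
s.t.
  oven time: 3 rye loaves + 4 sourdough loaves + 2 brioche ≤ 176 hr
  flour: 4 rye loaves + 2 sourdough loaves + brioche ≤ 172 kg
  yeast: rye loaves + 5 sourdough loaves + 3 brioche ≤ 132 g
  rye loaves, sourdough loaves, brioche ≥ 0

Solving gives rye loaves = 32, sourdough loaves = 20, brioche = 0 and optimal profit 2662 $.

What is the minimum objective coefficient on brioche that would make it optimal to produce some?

44.5

At the optimum: oven time uses 176 of 176 (binding); flour uses 168 of 172 (slack = 4); yeast uses 132 of 132 (binding).
Slack constraints have shadow price 0 (complementary slackness).
From A_Bᵀ y = c: 3·y_oven time + 1·y_yeast = 33.5; 4·y_oven time + 5·y_yeast = 79.5.
This yields shadow prices y_oven time = 8, y_yeast = 9.5.
brioche enters the basis when its profit ≥ yᵀa₃ = 8·2 + 9.5·3 = 44.5.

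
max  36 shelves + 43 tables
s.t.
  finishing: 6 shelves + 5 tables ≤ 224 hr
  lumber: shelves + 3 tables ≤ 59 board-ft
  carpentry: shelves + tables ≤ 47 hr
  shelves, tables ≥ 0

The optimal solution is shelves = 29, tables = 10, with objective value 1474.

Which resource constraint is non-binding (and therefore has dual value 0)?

carpentry

finishing: 224/224 (binding)
lumber: 59/59 (binding)
carpentry: 39/47 (slack 8)
By complementary slackness, a constraint with positive slack has shadow price 0 → carpentry.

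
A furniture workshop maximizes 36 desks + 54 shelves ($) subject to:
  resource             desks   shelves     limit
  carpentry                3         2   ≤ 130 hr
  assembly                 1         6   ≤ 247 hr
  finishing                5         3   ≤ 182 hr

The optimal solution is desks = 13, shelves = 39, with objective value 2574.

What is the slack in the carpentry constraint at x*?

13

carpentry used = 3·13 + 2·39 = 117; slack = 130 − 117 = 13.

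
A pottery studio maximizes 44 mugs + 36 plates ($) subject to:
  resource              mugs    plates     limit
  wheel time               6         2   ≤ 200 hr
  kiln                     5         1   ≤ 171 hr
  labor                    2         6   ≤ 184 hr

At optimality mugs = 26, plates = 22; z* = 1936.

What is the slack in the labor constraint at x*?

0

labor used = 2·26 + 6·22 = 184; slack = 184 − 184 = 0.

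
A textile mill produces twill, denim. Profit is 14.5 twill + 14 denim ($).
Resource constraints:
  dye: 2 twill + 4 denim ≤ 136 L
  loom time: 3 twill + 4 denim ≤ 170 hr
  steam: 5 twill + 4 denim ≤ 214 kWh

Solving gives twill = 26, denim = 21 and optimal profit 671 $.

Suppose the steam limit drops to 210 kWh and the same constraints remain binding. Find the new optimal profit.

661

Check each constraint at x*: dye 136/136 (tight); loom time 162/170 (slack 8); steam 214/214 (tight).
Since loom time is not tight, its dual is 0.
The binding rows give the dual system: 2·y_dye + 5·y_steam = 14.5 and 4·y_dye + 4·y_steam = 14.
Solving: y_dye = 1, y_steam = 2.5.
Δz = y_steam·Δb = 2.5 × (-4) = -10, so new z* = 671 − 10 = 661.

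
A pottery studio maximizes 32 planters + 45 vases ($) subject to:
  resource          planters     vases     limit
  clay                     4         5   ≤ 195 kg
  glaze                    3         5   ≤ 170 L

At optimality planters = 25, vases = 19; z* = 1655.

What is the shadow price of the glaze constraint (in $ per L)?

Check each constraint at x*: clay 195/195 (tight); glaze 170/170 (tight).
From A_Bᵀ y = c: 4·y_clay + 3·y_glaze = 32; 5·y_clay + 5·y_glaze = 45.
This yields shadow prices y_clay = 5, y_glaze = 4.
Shadow price of glaze = 4.

4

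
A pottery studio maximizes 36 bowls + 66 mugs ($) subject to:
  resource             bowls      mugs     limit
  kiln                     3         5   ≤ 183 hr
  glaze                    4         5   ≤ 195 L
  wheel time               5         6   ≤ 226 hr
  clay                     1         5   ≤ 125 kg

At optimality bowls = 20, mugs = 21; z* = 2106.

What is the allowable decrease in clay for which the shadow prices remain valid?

79.8

Binding constraints: wheel time, clay. The basis is B = [[5,6],[1,5]] with det 19.
Per unit decrease in clay, x* moves by d = (0.3158, -0.2632).
The basis stays optimal until mugs reaches 0; allowable decrease = 79.8 kg.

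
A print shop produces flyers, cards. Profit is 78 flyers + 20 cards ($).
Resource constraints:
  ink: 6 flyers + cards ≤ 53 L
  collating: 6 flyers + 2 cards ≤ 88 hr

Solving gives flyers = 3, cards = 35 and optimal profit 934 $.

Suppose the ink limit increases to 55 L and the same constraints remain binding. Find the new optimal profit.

946

Check each constraint at x*: ink 53/53 (tight); collating 88/88 (tight).
Dual feasibility on the basic columns requires 6·y_ink + 6·y_collating = 78, 1·y_ink + 2·y_collating = 20.
Solving: y_ink = 6, y_collating = 7.
Δz = y_ink·Δb = 6 × (2) = 12, so new z* = 934 + 12 = 946.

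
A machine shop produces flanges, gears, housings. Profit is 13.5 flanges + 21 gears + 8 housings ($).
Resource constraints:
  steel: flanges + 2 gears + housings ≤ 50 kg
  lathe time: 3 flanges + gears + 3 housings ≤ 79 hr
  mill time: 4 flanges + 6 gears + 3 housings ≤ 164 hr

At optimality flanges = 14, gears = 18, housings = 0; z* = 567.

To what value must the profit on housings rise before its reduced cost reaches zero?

10.5

Check each constraint at x*: steel 50/50 (tight); lathe time 60/79 (slack 19); mill time 164/164 (tight).
Since lathe time is not tight, its dual is 0.
Dual feasibility on the basic columns requires 1·y_steel + 4·y_mill time = 13.5, 2·y_steel + 6·y_mill time = 21.
Solving: y_steel = 1.5, y_mill time = 3.
housings enters the basis when its profit ≥ yᵀa₃ = 1.5·1 + 3·3 = 10.5.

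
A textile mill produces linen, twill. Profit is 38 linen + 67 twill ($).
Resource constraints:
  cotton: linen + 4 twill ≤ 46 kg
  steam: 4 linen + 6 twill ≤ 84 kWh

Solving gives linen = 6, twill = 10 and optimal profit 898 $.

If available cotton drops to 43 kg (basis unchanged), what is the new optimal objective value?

886

At the optimum: cotton uses 46 of 46 (binding); steam uses 84 of 84 (binding).
The binding rows give the dual system: 1·y_cotton + 4·y_steam = 38 and 4·y_cotton + 6·y_steam = 67.
This yields shadow prices y_cotton = 4, y_steam = 8.5.
Δz = y_cotton·Δb = 4 × (-3) = -12, so new z* = 898 − 12 = 886.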